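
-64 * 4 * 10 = -2560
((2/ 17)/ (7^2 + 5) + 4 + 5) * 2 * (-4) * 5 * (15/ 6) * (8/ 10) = -330560/ 459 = -720.17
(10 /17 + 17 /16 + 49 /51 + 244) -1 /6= 67033 /272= 246.44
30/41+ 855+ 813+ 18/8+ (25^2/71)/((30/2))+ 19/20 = 73030523/43665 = 1672.52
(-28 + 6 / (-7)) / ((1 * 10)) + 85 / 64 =-3489 / 2240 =-1.56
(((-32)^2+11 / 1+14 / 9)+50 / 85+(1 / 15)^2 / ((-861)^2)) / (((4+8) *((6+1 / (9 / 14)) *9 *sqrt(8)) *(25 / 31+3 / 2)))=0.19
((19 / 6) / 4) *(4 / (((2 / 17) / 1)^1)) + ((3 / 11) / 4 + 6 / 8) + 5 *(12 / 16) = 1039 / 33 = 31.48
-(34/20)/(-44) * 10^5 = 42500/11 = 3863.64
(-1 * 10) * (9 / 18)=-5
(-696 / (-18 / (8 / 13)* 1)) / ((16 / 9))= 174 / 13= 13.38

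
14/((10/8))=56/5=11.20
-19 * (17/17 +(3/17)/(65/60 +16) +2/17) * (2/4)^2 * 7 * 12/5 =-1568469/17425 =-90.01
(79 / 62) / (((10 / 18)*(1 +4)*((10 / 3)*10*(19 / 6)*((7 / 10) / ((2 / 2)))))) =6399 / 1030750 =0.01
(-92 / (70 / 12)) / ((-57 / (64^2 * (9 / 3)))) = 2260992 / 665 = 3399.99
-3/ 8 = -0.38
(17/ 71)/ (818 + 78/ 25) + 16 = 23320233/ 1457488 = 16.00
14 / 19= 0.74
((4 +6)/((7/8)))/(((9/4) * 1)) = 320/63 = 5.08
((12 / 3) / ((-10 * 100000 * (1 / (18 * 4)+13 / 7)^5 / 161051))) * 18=-5892079940322250752 / 11651410129889734375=-0.51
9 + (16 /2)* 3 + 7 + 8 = 48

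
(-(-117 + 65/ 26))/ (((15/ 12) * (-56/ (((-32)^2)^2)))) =-60030976/ 35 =-1715170.74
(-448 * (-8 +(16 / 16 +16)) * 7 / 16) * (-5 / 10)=882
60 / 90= 2 / 3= 0.67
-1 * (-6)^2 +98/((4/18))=405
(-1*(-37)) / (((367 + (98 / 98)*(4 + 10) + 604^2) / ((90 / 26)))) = 1665 / 4747561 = 0.00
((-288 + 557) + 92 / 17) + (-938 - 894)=-26479 / 17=-1557.59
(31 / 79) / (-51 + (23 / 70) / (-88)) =-0.01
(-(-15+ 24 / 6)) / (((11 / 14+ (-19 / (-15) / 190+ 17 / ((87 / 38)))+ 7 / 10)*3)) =0.41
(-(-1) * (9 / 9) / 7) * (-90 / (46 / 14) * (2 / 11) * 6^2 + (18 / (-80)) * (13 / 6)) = -3638667 / 141680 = -25.68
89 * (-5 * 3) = -1335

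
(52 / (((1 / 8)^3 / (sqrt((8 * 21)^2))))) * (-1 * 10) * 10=-447283200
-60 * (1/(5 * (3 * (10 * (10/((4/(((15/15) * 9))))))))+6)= -81004/225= -360.02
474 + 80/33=15722/33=476.42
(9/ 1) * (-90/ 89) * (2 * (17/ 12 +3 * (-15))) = 70605/ 89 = 793.31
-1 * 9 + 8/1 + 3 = 2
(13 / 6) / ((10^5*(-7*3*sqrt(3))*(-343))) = 13*sqrt(3) / 12965400000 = 0.00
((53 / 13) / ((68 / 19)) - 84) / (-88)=6659 / 7072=0.94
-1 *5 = -5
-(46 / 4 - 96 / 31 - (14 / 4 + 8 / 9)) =-1120 / 279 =-4.01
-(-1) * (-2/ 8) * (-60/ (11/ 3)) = 45/ 11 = 4.09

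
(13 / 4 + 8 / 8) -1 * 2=9 / 4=2.25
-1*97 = -97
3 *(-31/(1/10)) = -930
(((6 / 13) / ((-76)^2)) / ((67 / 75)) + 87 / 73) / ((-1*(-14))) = 218860401 / 2570787856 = 0.09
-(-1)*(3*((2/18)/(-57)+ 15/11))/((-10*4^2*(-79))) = 1921/5943960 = 0.00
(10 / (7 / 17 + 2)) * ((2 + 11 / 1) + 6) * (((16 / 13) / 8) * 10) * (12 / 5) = 155040 / 533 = 290.88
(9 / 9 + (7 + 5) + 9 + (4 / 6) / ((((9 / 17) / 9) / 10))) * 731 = 296786 / 3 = 98928.67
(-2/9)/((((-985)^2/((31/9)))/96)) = -1984/26196075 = -0.00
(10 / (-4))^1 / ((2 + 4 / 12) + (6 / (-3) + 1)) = -15 / 8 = -1.88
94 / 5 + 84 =514 / 5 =102.80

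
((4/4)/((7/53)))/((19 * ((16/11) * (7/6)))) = 1749/7448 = 0.23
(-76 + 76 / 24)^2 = 190969 / 36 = 5304.69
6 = 6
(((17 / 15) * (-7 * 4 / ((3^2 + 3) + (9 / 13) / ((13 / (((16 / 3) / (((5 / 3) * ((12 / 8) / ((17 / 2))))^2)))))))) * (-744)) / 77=3562520 / 177573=20.06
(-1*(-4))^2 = 16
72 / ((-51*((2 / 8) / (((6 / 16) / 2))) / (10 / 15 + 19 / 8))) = -219 / 68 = -3.22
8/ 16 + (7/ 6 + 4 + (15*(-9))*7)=-2818/ 3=-939.33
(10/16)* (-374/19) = -935/76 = -12.30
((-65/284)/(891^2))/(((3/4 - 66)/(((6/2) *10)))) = 650/4903802937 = 0.00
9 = 9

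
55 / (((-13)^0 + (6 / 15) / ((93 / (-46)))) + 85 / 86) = 2199450 / 71603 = 30.72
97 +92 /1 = 189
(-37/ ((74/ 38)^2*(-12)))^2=130321/ 197136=0.66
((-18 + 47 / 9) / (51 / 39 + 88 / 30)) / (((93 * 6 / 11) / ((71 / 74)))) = -0.06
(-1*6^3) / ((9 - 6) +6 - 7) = -108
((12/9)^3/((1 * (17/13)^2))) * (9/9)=10816/7803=1.39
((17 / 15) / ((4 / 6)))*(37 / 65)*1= 629 / 650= 0.97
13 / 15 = 0.87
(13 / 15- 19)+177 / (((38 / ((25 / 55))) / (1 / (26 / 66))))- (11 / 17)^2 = -28219537 / 2141490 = -13.18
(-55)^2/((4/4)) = 3025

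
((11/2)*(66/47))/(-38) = -363/1786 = -0.20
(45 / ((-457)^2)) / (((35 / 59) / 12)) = 0.00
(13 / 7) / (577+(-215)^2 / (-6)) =-0.00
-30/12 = -5/2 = -2.50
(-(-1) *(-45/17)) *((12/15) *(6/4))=-54/17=-3.18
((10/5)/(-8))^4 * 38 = 19/128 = 0.15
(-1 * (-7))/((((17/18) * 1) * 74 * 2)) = 63/1258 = 0.05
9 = 9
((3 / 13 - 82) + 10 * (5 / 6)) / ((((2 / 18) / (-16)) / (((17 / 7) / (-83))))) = -2337024 / 7553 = -309.42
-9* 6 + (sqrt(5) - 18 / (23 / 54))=-2214 / 23 + sqrt(5)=-94.02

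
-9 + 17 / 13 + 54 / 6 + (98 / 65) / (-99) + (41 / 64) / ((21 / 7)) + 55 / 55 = 1032073 / 411840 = 2.51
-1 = -1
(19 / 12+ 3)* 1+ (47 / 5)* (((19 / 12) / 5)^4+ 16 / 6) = 1927445087 / 64800000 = 29.74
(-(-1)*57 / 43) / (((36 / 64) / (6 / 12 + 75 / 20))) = 10.02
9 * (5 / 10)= 9 / 2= 4.50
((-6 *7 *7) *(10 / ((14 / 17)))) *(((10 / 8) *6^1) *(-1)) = 26775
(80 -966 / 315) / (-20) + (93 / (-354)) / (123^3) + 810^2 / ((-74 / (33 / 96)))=-4958586298240667 / 1624909064400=-3051.61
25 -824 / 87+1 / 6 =2731 / 174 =15.70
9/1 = 9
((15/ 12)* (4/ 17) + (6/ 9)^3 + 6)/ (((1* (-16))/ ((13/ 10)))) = -7865/ 14688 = -0.54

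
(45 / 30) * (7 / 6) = 7 / 4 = 1.75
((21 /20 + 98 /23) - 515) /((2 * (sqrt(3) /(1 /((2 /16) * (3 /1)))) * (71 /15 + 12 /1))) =-234457 * sqrt(3) /17319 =-23.45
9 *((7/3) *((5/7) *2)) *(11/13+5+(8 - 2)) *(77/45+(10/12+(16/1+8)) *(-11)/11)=-320474/39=-8217.28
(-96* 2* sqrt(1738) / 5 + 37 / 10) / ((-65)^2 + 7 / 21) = 111 / 126760-144* sqrt(1738) / 15845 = -0.38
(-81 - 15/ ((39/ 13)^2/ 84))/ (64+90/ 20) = -442/ 137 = -3.23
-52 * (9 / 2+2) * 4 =-1352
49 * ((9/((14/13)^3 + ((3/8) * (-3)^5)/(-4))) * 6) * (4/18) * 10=413387520/1689421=244.69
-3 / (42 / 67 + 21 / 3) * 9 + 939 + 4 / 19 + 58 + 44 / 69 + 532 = 1526.31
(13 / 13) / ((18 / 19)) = 19 / 18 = 1.06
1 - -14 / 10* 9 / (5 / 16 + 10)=2.22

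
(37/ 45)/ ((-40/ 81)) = -1.66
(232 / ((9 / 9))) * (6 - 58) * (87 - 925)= 10109632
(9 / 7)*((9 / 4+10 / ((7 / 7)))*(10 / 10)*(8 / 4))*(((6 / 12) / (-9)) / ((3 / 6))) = -7 / 2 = -3.50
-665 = -665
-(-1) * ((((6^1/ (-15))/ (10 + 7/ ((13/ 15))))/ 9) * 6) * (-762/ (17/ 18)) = 237744/ 19975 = 11.90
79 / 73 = 1.08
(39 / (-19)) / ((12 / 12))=-39 / 19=-2.05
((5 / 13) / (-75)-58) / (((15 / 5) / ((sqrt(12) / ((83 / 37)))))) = -837014 *sqrt(3) / 48555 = -29.86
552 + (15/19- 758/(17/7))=240.67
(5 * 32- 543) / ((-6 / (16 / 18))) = 1532 / 27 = 56.74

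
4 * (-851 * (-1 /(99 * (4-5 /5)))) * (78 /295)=88504 /29205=3.03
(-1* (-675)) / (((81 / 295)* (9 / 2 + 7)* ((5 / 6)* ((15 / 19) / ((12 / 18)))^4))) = 492092096 / 3772575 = 130.44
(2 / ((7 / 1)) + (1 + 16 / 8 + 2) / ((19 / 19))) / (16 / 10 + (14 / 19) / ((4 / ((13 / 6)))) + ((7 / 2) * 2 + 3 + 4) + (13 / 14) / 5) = 8436 / 25831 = 0.33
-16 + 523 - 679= -172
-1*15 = -15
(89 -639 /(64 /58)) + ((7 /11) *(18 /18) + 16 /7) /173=-208906043 /426272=-490.08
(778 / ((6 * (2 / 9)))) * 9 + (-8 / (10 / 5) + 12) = 10519 / 2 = 5259.50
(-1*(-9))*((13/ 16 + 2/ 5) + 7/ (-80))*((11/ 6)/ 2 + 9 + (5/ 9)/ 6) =3243/ 32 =101.34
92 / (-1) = -92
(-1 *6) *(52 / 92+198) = -27402 / 23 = -1191.39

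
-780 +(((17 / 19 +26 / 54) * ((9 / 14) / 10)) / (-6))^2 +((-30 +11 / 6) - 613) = -814504031591 / 573123600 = -1421.17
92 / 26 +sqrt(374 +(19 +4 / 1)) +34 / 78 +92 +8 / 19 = sqrt(397) +71429 / 741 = 116.32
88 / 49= 1.80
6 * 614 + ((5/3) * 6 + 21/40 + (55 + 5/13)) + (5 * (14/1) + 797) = 2400793/520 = 4616.91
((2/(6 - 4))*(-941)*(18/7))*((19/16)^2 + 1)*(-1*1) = 5225373/896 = 5831.89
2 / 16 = 1 / 8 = 0.12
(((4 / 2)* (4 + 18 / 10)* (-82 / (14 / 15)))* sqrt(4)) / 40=-3567 / 70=-50.96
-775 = -775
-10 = -10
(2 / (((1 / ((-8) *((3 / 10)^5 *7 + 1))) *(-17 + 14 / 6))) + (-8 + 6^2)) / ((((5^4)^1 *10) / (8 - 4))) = 0.02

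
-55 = -55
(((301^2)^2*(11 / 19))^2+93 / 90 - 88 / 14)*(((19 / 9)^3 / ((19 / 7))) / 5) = 1712129577158754013811227 / 109350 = 15657334953440823171.57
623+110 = 733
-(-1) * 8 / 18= 4 / 9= 0.44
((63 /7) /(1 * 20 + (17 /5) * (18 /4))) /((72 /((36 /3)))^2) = 5 /706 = 0.01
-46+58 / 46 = -1029 / 23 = -44.74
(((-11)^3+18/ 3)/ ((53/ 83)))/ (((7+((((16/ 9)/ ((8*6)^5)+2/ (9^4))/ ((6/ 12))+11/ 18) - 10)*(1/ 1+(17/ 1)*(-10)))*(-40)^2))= -278816256/ 342613540357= -0.00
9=9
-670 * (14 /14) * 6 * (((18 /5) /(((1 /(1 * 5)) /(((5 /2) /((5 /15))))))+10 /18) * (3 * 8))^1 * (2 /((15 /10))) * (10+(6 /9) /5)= -1590333440 /9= -176703715.56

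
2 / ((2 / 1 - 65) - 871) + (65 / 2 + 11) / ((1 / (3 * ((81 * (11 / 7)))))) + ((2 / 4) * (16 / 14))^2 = 760224065 / 45766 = 16611.11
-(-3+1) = 2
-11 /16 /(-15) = 0.05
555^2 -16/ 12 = 308023.67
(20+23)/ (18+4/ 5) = 215/ 94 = 2.29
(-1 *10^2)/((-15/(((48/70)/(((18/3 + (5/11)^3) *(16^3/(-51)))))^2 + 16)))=338021908426861849/3168955002716160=106.67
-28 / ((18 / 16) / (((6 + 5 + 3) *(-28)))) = 87808 / 9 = 9756.44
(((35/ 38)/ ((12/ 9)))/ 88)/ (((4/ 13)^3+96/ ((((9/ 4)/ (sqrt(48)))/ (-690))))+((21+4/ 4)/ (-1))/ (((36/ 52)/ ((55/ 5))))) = 7174381240845/ 108781982787738827591552 - 18883924850700 * sqrt(3)/ 849859240529209590559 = -0.00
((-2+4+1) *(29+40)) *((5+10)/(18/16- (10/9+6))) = -518.70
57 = 57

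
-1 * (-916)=916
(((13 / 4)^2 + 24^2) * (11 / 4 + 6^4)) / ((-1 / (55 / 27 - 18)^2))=-9056791487075 / 46656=-194118473.23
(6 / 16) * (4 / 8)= 3 / 16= 0.19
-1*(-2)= 2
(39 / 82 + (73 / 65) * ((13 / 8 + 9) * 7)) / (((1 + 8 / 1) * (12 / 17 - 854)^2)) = 103518355 / 8075232805536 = 0.00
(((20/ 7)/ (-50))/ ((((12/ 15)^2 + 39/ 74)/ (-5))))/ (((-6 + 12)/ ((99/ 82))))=30525/ 619633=0.05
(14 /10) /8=7 /40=0.18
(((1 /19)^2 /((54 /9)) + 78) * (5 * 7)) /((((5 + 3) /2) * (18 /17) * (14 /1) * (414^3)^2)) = 0.00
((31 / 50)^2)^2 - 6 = -36576479 / 6250000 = -5.85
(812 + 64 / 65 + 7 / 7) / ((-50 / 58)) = -1534361 / 1625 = -944.22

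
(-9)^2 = 81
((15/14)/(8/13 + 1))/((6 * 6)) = 65/3528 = 0.02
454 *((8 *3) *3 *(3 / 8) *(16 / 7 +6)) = 710964 / 7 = 101566.29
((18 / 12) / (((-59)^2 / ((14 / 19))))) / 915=7 / 20172395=0.00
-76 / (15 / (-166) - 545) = 0.14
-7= -7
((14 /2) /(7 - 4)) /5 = 7 /15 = 0.47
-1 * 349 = -349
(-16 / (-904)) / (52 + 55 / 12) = 24 / 76727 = 0.00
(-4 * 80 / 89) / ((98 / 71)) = -11360 / 4361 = -2.60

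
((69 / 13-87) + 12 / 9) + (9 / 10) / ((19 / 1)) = -595109 / 7410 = -80.31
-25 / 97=-0.26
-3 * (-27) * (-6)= -486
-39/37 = -1.05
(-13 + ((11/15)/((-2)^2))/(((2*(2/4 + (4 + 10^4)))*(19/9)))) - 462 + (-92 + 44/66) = -1174382771/2073660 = -566.33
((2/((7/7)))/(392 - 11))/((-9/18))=-4/381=-0.01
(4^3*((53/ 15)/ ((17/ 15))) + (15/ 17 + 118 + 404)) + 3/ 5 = 61456/ 85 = 723.01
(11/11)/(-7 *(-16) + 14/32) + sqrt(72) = 8.49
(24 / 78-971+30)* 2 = -24458 / 13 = -1881.38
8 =8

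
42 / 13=3.23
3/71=0.04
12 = 12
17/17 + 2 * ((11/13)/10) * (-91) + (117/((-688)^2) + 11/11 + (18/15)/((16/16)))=-28873399/2366720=-12.20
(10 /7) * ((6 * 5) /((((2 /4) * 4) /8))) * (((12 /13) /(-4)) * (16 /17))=-57600 /1547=-37.23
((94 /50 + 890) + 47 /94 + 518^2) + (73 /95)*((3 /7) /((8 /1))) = 269216.42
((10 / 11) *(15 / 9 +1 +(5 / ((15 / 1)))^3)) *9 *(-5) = -3650 / 33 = -110.61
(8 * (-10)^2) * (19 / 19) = 800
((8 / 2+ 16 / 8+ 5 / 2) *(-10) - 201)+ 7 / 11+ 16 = -269.36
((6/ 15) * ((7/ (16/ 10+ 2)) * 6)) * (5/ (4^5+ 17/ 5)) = 350/ 15411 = 0.02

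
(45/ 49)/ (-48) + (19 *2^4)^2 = 72454129/ 784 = 92415.98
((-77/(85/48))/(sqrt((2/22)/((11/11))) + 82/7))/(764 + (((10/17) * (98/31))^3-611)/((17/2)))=-1707805430029776/318572096893954675 + 13253478947016 * sqrt(11)/318572096893954675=-0.01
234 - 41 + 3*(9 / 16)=3115 / 16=194.69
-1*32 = -32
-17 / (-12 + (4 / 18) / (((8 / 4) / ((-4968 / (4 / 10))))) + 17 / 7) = 119 / 9727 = 0.01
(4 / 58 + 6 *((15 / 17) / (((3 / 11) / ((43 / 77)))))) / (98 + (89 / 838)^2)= 26438082112 / 237524851683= 0.11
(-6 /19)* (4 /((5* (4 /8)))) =-48 /95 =-0.51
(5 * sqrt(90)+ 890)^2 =26700 * sqrt(10)+ 794350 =878782.81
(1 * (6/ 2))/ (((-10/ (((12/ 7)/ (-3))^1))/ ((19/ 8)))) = 57/ 140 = 0.41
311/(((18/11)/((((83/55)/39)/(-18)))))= -25813/63180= -0.41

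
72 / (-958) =-36 / 479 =-0.08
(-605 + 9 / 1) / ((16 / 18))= -1341 / 2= -670.50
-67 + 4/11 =-733/11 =-66.64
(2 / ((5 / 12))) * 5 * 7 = 168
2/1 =2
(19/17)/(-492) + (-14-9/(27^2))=-3164893/225828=-14.01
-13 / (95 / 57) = -39 / 5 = -7.80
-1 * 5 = -5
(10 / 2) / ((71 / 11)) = 55 / 71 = 0.77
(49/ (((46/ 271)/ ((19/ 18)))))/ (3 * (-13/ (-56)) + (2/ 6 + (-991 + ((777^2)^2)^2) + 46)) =3532214/ 1540020574039897882337001249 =0.00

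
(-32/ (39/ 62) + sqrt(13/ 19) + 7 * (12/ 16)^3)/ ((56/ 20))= -598025/ 34944 + 5 * sqrt(247)/ 266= -16.82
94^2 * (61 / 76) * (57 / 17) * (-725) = -293079075 / 17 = -17239945.59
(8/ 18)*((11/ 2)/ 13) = 22/ 117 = 0.19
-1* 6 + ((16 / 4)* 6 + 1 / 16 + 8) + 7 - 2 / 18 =4745 / 144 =32.95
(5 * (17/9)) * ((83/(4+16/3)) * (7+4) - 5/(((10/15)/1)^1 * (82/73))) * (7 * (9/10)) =889389/164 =5423.10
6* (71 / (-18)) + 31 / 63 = -23.17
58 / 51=1.14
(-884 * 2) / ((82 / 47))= -41548 / 41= -1013.37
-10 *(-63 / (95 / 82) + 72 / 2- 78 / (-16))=10263 / 76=135.04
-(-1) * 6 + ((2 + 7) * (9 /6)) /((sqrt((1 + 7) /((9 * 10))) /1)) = 6 + 81 * sqrt(5) /4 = 51.28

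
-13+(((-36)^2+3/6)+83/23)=59207/46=1287.11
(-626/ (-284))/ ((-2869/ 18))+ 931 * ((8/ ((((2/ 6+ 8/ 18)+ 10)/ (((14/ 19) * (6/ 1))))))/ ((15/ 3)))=60365239803/ 98794015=611.02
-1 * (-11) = 11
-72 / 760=-9 / 95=-0.09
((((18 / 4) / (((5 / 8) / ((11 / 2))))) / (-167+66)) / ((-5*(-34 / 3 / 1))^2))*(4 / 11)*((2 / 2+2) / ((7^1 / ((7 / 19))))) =-0.00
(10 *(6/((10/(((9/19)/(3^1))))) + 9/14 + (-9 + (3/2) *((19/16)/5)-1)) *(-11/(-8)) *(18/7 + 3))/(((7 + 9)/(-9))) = 731748303/1906688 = 383.78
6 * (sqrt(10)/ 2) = 3 * sqrt(10) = 9.49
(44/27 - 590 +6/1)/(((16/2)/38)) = -74689/27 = -2766.26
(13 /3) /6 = 13 /18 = 0.72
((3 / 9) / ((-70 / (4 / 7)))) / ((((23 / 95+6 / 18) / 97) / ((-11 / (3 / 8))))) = 81092 / 6027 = 13.45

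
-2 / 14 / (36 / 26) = -13 / 126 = -0.10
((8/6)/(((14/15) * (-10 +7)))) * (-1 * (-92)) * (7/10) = -92/3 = -30.67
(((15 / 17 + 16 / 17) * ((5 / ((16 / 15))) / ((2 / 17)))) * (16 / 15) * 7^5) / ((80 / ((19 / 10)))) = 9899323 / 320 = 30935.38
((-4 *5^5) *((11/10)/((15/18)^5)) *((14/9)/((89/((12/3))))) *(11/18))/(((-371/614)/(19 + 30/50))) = 5591663616/117925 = 47417.12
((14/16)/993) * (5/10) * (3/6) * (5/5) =7/31776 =0.00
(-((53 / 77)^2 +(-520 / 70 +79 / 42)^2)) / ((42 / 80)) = -66700930 / 1120581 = -59.52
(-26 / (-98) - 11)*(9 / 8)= -2367 / 196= -12.08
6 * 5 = 30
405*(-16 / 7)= -6480 / 7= -925.71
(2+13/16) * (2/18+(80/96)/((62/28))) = 85/62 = 1.37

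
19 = 19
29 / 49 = 0.59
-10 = -10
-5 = -5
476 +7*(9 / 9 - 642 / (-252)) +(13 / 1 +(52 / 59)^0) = 3089 / 6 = 514.83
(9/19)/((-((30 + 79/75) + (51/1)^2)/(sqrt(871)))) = -675 * sqrt(871)/3750676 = -0.01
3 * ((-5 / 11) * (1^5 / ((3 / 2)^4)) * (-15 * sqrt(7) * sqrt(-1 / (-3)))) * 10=4000 * sqrt(21) / 297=61.72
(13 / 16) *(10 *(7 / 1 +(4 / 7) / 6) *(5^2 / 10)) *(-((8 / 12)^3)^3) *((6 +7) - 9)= -6198400 / 413343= -15.00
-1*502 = -502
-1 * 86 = -86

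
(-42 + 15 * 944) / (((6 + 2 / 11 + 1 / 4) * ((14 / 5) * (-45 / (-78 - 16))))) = 9732008 / 5943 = 1637.56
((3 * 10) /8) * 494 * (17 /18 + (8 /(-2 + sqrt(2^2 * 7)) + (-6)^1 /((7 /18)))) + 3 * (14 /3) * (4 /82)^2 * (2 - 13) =-3614428679 /141204 + 1235 * sqrt(7) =-22329.71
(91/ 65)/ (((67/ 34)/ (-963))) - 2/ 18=-2063081/ 3015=-684.27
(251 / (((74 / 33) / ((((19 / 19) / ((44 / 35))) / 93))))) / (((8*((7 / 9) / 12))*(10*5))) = 6777 / 183520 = 0.04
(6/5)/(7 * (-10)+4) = -1/55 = -0.02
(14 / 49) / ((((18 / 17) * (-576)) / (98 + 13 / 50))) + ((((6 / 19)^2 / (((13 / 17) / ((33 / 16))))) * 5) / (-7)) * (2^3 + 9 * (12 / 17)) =-23871596053 / 8514979200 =-2.80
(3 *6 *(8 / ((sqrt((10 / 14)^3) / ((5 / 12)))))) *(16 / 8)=168 *sqrt(35) / 5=198.78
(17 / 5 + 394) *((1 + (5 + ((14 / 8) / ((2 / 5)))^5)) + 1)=104816735737 / 163840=639750.58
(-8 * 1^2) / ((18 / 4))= -16 / 9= -1.78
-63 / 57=-21 / 19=-1.11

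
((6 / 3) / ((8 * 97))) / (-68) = -1 / 26384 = -0.00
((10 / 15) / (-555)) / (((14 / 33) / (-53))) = 583 / 3885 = 0.15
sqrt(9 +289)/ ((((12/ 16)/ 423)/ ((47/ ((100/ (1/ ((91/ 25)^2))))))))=165675 * sqrt(298)/ 8281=345.37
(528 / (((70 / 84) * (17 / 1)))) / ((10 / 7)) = 11088 / 425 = 26.09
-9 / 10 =-0.90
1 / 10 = 0.10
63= 63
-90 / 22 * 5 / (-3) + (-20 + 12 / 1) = -13 / 11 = -1.18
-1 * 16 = -16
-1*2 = -2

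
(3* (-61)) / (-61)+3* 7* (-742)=-15579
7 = 7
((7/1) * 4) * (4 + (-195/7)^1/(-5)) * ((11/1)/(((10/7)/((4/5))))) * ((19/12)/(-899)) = -196042/67425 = -2.91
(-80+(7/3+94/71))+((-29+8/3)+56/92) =-166676/1633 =-102.07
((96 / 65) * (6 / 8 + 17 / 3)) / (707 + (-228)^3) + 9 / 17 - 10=-124027475397 / 13096067725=-9.47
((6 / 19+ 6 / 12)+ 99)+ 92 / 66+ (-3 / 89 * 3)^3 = 89471636407 / 884031126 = 101.21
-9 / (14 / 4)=-18 / 7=-2.57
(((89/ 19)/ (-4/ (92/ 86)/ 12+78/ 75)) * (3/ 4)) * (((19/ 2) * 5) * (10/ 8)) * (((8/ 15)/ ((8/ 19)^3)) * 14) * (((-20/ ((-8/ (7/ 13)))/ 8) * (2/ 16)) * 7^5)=3097192205769375/ 305856512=10126291.53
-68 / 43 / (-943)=68 / 40549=0.00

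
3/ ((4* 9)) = 1/ 12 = 0.08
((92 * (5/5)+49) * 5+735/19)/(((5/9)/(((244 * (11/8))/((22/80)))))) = 31029480/19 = 1633130.53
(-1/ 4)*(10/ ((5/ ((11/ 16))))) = -11/ 32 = -0.34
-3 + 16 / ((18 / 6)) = 7 / 3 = 2.33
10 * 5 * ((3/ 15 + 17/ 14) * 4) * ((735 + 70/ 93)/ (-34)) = -189750/ 31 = -6120.97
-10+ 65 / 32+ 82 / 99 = -22621 / 3168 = -7.14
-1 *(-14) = 14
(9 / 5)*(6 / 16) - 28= -1093 / 40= -27.32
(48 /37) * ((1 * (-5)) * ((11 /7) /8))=-330 /259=-1.27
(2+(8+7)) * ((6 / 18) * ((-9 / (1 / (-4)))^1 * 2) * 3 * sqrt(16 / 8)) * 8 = 9792 * sqrt(2) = 13847.98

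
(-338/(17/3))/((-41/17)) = 1014/41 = 24.73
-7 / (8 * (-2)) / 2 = 7 / 32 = 0.22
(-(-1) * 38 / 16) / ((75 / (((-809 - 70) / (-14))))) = 5567 / 2800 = 1.99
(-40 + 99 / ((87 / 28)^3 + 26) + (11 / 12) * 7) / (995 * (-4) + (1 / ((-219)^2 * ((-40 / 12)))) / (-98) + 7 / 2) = 122546902534469 / 15316728581645039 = 0.01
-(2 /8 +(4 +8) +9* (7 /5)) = -24.85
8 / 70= 4 / 35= 0.11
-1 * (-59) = 59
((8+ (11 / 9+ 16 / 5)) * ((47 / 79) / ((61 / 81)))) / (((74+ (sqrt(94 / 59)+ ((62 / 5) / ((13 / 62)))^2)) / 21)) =266816209736284065 / 4623820426233255619 - 2532543141375 * sqrt(5546) / 9247640852466511238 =0.06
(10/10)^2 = 1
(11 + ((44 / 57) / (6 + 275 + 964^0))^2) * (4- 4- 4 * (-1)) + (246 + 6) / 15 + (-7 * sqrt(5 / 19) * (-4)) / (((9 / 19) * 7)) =4 * sqrt(95) / 9 + 19636393856 / 322966845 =65.13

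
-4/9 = -0.44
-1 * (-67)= 67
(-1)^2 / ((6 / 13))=13 / 6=2.17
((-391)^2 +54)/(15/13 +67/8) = 15905240/991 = 16049.69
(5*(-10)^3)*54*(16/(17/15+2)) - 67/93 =-6026403149/4371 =-1378724.12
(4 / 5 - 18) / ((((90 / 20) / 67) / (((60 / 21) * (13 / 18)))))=-299624 / 567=-528.44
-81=-81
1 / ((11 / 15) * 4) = 15 / 44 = 0.34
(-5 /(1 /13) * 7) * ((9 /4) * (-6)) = 12285 /2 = 6142.50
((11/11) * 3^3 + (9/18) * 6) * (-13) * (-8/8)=390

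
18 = 18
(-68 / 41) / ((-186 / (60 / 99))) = 680 / 125829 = 0.01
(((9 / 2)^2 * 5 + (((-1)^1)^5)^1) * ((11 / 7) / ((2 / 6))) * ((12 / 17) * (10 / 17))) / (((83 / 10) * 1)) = 3969900 / 167909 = 23.64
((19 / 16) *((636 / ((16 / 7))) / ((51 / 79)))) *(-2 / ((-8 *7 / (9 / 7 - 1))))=79553 / 15232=5.22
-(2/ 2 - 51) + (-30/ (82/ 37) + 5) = 41.46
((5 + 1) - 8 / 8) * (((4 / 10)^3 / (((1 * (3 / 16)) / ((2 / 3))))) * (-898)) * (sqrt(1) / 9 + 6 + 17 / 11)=-174255104 / 22275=-7822.90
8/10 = 4/5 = 0.80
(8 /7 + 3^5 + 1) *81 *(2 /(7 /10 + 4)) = 8449.60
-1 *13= -13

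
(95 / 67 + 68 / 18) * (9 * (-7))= -327.33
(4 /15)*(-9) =-2.40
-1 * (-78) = 78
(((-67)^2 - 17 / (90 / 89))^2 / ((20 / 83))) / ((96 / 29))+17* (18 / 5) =389944182649063 / 15552000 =25073571.42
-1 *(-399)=399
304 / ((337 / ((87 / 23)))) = 3.41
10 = 10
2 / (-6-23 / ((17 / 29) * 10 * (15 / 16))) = -1275 / 6493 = -0.20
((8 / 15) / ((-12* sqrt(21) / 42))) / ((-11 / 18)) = 8* sqrt(21) / 55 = 0.67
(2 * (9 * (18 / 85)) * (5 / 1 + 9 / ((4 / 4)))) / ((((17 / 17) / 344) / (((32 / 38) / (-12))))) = -2080512 / 1615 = -1288.24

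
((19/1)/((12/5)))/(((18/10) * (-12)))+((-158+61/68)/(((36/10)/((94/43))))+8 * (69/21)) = -460760651/6631632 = -69.48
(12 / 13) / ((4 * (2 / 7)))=21 / 26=0.81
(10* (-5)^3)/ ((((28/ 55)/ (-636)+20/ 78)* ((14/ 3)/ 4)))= -852637500/ 203413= -4191.66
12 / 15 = 4 / 5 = 0.80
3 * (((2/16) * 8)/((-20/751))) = -2253/20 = -112.65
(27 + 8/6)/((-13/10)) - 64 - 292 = -14734/39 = -377.79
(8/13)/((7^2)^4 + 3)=2/18735613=0.00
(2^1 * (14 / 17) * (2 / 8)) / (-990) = -7 / 16830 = -0.00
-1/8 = -0.12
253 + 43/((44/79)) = 330.20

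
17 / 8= 2.12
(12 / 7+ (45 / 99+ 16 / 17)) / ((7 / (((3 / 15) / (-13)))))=-4071 / 595595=-0.01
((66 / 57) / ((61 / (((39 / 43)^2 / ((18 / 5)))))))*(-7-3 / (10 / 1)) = -135707 / 4285982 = -0.03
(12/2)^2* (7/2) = 126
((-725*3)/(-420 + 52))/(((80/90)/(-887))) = -17363025/2944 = -5897.77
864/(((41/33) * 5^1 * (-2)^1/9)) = -128304/205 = -625.87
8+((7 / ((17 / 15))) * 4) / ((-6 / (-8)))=696 / 17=40.94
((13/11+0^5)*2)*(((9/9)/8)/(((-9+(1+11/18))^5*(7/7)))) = -6141096/457773754823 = -0.00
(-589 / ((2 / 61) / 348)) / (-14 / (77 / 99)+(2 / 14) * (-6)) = 7293587 / 22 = 331526.68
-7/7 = -1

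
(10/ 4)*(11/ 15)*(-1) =-11/ 6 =-1.83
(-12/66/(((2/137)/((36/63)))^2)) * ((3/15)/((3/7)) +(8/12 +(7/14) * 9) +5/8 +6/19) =-281328541/153615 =-1831.39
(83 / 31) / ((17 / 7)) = 581 / 527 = 1.10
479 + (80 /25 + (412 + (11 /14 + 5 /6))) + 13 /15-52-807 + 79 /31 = 43654 /1085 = 40.23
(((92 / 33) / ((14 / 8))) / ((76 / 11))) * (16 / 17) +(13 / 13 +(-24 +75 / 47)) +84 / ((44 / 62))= 340779248 / 3506811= 97.18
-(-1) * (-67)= -67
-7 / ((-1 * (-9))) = -7 / 9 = -0.78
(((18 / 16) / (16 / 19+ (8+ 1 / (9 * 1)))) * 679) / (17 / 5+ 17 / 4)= 580545 / 52054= 11.15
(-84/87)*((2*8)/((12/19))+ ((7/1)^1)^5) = -1413916/87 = -16251.91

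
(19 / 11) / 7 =19 / 77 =0.25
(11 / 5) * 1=2.20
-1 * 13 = -13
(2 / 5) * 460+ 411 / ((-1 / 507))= -208193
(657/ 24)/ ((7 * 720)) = 73/ 13440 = 0.01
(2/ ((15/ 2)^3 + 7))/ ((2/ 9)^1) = 72/ 3431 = 0.02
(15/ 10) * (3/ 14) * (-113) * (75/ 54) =-2825/ 56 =-50.45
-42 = -42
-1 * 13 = -13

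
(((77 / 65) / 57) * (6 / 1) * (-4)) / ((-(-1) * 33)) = -56 / 3705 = -0.02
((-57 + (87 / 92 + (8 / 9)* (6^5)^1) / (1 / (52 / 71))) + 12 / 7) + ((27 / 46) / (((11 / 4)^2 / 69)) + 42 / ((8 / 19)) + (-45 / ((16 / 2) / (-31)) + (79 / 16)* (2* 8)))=59378087159 / 11065208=5366.20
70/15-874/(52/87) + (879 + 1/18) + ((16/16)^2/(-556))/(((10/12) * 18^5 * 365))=-2403427024656013/4154246740800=-578.55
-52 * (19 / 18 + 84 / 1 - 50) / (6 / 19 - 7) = 311714 / 1143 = 272.72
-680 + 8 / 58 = -19716 / 29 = -679.86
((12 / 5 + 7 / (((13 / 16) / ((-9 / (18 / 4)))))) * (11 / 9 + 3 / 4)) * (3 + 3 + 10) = -273776 / 585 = -467.99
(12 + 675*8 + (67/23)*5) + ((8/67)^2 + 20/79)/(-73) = 3231112849865/595425449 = 5426.56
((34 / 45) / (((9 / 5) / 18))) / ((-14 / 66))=-748 / 21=-35.62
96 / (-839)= -96 / 839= -0.11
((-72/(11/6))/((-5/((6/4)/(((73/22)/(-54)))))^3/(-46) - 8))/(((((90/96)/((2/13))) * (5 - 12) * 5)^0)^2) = 4.91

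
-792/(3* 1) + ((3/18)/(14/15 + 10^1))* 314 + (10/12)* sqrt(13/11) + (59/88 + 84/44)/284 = -265599421/1024672 + 5* sqrt(143)/66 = -258.30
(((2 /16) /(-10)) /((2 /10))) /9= -1 /144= -0.01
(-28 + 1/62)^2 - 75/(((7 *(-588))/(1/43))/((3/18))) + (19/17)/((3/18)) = 4567356364679/5782905912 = 789.80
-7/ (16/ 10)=-35/ 8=-4.38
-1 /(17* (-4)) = 1 /68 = 0.01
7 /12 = 0.58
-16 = -16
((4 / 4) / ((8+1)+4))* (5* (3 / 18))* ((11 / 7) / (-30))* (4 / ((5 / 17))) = -0.05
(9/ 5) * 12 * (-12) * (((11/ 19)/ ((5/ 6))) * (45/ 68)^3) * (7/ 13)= -68201595/ 2427022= -28.10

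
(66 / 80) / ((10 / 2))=33 / 200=0.16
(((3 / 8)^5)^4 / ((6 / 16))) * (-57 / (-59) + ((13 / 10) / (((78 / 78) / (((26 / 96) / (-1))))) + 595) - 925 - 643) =-10668774190887819 / 1360447375436079431680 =-0.00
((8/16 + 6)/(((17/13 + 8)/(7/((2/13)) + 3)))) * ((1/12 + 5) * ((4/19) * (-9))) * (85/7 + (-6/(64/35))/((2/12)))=2534931555/1029952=2461.21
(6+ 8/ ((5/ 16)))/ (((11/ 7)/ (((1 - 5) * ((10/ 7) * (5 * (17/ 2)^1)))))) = -53720/ 11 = -4883.64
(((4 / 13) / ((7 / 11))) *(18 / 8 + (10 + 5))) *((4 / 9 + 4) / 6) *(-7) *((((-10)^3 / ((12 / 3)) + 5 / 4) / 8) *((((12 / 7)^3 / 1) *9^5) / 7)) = 57148111.42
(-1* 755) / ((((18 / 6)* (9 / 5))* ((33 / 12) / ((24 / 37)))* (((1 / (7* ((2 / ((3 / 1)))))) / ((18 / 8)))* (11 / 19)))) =-8033200 / 13431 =-598.11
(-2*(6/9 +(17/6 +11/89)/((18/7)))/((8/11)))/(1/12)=-192071/3204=-59.95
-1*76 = -76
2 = 2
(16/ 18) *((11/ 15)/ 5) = 88/ 675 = 0.13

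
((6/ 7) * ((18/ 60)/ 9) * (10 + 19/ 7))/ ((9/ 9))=89/ 245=0.36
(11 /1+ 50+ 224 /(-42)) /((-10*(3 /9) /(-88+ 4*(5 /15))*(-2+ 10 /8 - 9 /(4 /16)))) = -39.38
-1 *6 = -6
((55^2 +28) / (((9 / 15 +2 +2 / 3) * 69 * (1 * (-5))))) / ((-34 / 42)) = 9159 / 2737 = 3.35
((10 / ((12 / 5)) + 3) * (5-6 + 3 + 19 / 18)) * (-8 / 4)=-2365 / 54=-43.80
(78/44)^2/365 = 1521/176660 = 0.01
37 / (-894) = -37 / 894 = -0.04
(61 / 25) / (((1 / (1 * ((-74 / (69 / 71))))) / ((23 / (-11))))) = 320494 / 825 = 388.48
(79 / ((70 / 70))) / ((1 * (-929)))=-79 / 929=-0.09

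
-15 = -15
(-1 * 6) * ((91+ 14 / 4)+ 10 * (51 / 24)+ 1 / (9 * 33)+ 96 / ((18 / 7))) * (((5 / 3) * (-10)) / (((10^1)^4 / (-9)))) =-181867 / 13200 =-13.78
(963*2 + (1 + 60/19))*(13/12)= 476749/228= 2091.00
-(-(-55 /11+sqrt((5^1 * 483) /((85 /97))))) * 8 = 379.98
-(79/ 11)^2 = -6241/ 121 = -51.58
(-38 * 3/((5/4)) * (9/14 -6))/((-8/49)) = -5985/2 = -2992.50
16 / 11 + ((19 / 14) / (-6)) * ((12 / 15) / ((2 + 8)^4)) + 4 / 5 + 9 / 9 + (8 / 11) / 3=40389791 / 11550000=3.50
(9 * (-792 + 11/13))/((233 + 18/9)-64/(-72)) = -75735/2509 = -30.19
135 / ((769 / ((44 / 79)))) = 5940 / 60751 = 0.10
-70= -70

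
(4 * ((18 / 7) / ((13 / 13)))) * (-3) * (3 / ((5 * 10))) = -324 / 175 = -1.85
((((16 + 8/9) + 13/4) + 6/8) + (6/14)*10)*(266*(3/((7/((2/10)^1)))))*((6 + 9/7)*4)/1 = 4098224/245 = 16727.44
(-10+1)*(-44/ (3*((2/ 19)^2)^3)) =1552514073/ 16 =97032129.56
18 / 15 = 6 / 5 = 1.20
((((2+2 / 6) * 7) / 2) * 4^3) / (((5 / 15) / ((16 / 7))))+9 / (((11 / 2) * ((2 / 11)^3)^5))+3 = 3417748561018577 / 16384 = 208602817444.98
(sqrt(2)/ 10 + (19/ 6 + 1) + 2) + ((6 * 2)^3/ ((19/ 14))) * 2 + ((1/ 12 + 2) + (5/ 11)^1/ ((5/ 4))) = 2555.28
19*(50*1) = 950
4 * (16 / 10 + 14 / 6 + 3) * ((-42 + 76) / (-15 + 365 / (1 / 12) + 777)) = 7072 / 38565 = 0.18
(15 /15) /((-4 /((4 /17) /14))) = -1 /238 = -0.00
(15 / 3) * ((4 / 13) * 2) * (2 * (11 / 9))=880 / 117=7.52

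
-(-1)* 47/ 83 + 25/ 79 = 5788/ 6557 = 0.88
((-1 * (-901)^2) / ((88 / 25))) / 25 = -811801 / 88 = -9225.01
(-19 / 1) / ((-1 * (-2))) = -9.50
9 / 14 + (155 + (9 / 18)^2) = 4365 / 28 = 155.89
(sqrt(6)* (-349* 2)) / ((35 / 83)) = -57934* sqrt(6) / 35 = -4054.54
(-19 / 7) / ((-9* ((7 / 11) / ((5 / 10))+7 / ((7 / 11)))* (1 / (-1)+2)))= 209 / 8505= 0.02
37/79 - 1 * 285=-22478/79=-284.53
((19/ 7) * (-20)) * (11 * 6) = -3582.86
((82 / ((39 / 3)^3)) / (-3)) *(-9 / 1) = 246 / 2197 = 0.11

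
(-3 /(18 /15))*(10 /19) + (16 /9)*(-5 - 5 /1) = -3265 /171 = -19.09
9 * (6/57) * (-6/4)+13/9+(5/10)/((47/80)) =7028/8037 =0.87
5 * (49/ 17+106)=9255/ 17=544.41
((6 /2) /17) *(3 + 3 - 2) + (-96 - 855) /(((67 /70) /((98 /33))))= -36959696 /12529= -2949.93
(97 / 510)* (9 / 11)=291 / 1870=0.16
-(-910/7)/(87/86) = 11180/87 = 128.51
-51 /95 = -0.54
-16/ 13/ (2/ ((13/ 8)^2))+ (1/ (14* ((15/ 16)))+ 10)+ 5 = 13.45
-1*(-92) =92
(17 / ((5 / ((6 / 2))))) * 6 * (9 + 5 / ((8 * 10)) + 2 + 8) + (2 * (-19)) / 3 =27695 / 24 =1153.96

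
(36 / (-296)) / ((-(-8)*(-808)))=9 / 478336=0.00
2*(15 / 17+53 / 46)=1591 / 391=4.07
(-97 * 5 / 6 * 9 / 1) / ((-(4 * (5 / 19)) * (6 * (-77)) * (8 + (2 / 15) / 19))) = -525255 / 2811424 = -0.19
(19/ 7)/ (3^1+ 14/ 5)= 95/ 203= 0.47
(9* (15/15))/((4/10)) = 45/2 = 22.50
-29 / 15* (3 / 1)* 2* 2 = -116 / 5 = -23.20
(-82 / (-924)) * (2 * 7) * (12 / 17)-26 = -4698 / 187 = -25.12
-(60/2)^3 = -27000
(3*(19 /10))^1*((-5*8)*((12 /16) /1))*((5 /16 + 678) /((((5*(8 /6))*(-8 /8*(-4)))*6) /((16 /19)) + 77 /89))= -165171807 /271792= -607.71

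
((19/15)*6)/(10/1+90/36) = 76/125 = 0.61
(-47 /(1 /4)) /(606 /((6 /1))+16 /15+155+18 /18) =-2820 /3871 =-0.73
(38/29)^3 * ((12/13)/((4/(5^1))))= 823080/317057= 2.60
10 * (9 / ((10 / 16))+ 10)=244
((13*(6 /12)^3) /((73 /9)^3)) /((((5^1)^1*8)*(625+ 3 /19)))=180063 /1478638056320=0.00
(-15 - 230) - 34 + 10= -269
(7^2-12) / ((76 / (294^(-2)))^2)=37 / 43153547786496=0.00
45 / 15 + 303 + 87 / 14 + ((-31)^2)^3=12425055905 / 14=887503993.21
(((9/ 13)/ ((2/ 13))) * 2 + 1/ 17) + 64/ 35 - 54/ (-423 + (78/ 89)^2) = 2435574028/ 221108545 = 11.02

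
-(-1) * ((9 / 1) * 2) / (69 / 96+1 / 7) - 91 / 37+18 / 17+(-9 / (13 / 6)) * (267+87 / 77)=-132975111853 / 121518397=-1094.28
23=23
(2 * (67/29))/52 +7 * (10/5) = 10623/754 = 14.09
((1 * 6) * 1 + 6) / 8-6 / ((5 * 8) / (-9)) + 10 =257 / 20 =12.85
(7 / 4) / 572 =7 / 2288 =0.00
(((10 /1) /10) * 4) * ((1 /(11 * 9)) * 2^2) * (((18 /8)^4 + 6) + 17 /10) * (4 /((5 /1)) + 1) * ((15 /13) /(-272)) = -127983 /3111680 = -0.04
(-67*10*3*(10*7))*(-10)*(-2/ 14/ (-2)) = 100500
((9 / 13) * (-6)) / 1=-54 / 13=-4.15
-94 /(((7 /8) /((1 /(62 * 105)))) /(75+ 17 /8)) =-28999 /22785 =-1.27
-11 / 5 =-2.20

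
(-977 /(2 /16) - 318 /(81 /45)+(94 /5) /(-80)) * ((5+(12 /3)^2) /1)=-33570187 /200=-167850.94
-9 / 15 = -3 / 5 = -0.60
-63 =-63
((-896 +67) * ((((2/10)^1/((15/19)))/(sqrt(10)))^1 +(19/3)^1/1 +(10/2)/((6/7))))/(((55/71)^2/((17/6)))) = -5186125349/108900- 1349813447 * sqrt(10)/13612500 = -47936.39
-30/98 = -15/49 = -0.31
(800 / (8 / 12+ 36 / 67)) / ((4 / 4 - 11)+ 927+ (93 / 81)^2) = 29305800 / 40501967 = 0.72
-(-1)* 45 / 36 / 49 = 5 / 196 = 0.03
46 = 46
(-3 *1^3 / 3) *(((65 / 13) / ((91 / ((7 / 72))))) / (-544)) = 5 / 509184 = 0.00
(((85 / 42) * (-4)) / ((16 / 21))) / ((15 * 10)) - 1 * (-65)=15583 / 240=64.93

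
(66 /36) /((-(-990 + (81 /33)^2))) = 0.00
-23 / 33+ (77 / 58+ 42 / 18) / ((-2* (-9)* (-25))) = -607307 / 861300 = -0.71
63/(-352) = -0.18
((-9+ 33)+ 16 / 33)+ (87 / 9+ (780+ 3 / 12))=107501 / 132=814.40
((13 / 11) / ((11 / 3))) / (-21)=-13 / 847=-0.02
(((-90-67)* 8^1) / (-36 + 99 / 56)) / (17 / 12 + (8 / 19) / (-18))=5345536 / 202989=26.33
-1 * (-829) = 829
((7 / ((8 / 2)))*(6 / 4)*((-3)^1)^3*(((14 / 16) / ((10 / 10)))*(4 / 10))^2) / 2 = -27783 / 6400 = -4.34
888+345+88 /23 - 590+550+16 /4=27619 /23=1200.83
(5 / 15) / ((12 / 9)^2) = 0.19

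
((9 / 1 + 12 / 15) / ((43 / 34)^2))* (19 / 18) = 538118 / 83205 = 6.47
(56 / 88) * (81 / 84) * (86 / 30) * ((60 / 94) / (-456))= -387 / 157168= -0.00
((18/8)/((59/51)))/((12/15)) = 2.43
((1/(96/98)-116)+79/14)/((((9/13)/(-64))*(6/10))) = 16845.89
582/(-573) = -194/191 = -1.02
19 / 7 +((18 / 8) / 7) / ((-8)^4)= 311305 / 114688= 2.71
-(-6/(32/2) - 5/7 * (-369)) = -14739/56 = -263.20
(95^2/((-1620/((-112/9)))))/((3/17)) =859180/2187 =392.86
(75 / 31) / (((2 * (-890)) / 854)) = -6405 / 5518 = -1.16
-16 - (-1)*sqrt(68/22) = -16+sqrt(374)/11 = -14.24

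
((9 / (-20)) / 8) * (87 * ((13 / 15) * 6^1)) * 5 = -10179 / 80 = -127.24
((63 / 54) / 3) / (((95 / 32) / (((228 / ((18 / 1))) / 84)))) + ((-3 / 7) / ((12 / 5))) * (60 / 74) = -26231 / 209790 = -0.13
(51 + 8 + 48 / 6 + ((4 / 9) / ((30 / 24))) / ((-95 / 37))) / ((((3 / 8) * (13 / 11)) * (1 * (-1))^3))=-25153304 / 166725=-150.87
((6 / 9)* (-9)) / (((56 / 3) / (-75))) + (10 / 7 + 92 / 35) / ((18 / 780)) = 2399 / 12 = 199.92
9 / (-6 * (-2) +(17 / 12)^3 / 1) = 0.61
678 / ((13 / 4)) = 208.62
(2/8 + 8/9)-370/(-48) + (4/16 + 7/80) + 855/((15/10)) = 417013/720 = 579.18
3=3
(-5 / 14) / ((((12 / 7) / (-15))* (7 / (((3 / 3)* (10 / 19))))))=125 / 532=0.23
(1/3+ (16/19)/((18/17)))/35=193/5985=0.03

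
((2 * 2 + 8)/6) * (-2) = -4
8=8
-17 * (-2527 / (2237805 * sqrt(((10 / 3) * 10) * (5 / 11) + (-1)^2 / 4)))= 4522 * sqrt(67089) / 239445135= 0.00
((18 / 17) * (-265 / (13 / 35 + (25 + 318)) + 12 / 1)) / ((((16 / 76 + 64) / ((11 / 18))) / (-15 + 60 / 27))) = -648661387 / 448655976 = -1.45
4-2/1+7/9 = 25/9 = 2.78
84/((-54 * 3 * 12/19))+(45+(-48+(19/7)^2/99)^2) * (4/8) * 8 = 440834594419/47064402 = 9366.62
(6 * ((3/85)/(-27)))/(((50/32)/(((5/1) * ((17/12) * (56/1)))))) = -448/225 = -1.99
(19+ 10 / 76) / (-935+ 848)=-727 / 3306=-0.22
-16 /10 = -8 /5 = -1.60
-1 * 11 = -11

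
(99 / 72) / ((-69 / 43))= -473 / 552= -0.86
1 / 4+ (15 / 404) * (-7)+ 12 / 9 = 401 / 303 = 1.32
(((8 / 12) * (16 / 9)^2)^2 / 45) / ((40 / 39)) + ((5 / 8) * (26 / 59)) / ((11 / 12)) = 1140055241 / 2874210075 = 0.40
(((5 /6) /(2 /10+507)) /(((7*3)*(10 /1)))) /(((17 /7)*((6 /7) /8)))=35 /1164024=0.00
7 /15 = 0.47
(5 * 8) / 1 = 40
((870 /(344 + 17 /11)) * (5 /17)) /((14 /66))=526350 /150773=3.49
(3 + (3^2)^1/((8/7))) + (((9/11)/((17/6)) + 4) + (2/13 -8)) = 142313/19448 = 7.32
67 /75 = 0.89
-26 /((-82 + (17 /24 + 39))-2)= 624 /1063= 0.59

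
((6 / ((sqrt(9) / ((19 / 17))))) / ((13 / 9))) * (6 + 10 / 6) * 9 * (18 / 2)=212382 / 221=961.00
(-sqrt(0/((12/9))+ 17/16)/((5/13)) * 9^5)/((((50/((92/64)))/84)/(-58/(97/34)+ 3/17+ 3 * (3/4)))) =43784443127061 * sqrt(17)/26384000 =6842324.28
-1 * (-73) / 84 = 73 / 84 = 0.87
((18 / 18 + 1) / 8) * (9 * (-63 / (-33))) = 189 / 44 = 4.30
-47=-47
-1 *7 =-7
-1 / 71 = -0.01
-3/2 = -1.50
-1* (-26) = 26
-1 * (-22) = 22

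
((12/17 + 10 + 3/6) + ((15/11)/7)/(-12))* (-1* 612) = -527301/77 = -6848.06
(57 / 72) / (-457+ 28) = -19 / 10296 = -0.00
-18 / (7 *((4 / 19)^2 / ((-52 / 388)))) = 42237 / 5432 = 7.78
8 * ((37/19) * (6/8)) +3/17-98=-27823/323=-86.14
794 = 794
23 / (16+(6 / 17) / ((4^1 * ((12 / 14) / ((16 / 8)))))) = 782 / 551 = 1.42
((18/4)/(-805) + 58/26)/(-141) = -0.02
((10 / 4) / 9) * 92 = 230 / 9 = 25.56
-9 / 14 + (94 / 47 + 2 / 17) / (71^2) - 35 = -42762299 / 1199758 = -35.64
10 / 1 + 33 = 43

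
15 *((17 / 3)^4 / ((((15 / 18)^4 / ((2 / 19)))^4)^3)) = 284480097238427113282267812639522208169852928 / 1572654837691914764263856341131031513214111328125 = 0.00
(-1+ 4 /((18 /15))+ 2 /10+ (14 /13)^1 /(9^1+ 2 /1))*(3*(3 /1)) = 23.68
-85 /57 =-1.49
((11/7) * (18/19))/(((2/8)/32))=25344/133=190.56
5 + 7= 12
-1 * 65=-65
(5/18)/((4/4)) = 5/18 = 0.28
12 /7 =1.71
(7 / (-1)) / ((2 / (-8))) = 28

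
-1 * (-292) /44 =73 /11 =6.64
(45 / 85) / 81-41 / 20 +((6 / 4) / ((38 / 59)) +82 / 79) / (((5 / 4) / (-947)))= -2552.82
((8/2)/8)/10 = 1/20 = 0.05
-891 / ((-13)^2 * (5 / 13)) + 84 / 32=-5763 / 520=-11.08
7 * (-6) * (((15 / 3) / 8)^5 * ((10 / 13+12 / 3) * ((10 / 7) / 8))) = -1453125 / 425984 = -3.41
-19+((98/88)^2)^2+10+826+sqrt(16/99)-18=4 * sqrt(11)/33+3000493505/3748096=800.94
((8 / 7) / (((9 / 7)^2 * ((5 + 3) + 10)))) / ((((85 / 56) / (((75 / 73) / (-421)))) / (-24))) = 62720 / 42319341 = 0.00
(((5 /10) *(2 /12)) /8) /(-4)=-1 /384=-0.00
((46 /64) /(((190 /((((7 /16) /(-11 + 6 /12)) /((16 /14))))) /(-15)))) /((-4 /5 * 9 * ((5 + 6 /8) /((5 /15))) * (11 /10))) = -0.00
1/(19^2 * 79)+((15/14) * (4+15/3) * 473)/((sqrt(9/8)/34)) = 1/28519+723690 * sqrt(2)/7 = 146207.46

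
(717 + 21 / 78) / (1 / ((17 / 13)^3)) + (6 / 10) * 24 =462225469 / 285610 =1618.38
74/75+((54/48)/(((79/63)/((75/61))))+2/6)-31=-27542459/963800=-28.58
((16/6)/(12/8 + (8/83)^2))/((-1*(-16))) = 0.11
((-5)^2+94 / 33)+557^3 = 5702687788 / 33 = 172808720.85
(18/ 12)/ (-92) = -3/ 184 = -0.02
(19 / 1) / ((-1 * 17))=-19 / 17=-1.12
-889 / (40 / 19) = -16891 / 40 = -422.28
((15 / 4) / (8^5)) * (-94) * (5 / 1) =-3525 / 65536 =-0.05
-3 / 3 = -1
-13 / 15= -0.87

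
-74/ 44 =-37/ 22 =-1.68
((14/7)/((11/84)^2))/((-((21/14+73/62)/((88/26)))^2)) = -216986112/1164241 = -186.38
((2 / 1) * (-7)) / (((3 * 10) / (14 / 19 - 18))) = 2296 / 285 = 8.06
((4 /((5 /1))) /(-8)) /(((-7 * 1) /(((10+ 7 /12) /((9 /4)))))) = 0.07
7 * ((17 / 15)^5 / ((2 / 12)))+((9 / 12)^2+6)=85.09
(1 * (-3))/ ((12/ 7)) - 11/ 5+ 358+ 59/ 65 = 92289/ 260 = 354.96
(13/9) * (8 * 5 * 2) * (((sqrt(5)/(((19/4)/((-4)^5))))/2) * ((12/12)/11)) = -2129920 * sqrt(5)/1881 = -2531.98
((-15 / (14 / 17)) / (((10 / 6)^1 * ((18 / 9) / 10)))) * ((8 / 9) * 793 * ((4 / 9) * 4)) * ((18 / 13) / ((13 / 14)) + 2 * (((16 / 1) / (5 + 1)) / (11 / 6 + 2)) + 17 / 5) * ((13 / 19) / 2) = -4051733216 / 27531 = -147169.85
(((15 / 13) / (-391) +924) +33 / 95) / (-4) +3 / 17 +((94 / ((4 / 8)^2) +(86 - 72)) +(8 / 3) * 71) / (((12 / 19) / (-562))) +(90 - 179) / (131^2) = -515741.03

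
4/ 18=0.22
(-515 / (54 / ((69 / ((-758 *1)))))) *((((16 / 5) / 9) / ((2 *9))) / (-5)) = -4738 / 1381455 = -0.00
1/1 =1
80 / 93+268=25004 / 93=268.86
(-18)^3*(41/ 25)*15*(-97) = 69581592/ 5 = 13916318.40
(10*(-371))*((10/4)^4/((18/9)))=-1159375/16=-72460.94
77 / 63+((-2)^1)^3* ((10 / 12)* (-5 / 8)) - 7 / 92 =4399 / 828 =5.31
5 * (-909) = -4545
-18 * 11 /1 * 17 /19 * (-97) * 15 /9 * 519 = 282424230 /19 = 14864433.16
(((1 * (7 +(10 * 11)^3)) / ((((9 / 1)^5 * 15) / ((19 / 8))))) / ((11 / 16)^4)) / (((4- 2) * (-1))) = -34528096256 / 4322682045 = -7.99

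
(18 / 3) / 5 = 1.20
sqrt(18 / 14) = 3 * sqrt(7) / 7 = 1.13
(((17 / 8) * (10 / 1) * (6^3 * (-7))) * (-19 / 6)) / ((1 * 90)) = 2261 / 2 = 1130.50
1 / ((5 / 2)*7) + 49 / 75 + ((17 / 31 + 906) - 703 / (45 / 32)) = 19888754 / 48825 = 407.35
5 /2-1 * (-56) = 117 /2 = 58.50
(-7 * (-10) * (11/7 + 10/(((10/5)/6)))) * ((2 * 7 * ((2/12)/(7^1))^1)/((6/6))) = 2210/3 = 736.67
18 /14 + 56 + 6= 443 /7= 63.29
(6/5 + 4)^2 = 676/25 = 27.04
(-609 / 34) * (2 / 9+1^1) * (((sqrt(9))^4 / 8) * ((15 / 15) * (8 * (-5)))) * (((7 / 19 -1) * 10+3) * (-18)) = 170924985 / 323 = 529179.52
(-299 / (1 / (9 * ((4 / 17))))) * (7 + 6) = -139932 / 17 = -8231.29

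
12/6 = 2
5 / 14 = 0.36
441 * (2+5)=3087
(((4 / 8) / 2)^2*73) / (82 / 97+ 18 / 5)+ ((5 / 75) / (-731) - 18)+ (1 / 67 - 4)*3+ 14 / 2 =-555738259277 / 25342658880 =-21.93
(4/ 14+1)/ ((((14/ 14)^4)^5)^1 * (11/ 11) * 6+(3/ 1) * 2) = 0.11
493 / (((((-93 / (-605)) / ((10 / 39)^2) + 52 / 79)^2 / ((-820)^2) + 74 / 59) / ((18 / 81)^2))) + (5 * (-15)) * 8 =-580.59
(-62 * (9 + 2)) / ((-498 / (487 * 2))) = 332134 / 249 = 1333.87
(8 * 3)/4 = 6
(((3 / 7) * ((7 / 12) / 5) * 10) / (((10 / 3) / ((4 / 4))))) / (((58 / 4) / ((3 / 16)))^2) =27 / 1076480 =0.00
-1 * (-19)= 19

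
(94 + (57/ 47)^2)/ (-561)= -0.17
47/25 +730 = 18297/25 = 731.88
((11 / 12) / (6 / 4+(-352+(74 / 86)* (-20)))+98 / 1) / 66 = 18593851 / 12522708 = 1.48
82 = 82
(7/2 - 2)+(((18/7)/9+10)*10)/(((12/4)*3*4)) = 61/14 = 4.36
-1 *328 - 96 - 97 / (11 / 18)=-6410 / 11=-582.73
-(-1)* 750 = 750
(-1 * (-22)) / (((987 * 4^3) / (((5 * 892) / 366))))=12265 / 2889936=0.00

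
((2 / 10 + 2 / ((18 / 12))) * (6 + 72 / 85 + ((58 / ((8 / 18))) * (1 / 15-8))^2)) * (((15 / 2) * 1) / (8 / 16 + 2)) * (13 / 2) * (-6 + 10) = 544822847907 / 4250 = 128193611.27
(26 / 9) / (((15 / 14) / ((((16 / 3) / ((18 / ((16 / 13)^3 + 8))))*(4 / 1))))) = 2157568 / 68445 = 31.52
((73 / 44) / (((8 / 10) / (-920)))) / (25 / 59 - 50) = 99061 / 2574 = 38.49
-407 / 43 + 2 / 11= -4391 / 473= -9.28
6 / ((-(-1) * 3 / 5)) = 10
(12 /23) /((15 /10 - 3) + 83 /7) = 168 /3335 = 0.05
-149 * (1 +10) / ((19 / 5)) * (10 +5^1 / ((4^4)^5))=-90104977896284175 / 20890720927744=-4313.16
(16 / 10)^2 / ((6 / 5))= 32 / 15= 2.13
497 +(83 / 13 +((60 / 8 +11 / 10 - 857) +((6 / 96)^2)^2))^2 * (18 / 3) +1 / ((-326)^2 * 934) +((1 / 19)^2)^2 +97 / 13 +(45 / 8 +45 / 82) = 2559118200400639095180389903095609 / 601515646740444404409958400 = 4254449.93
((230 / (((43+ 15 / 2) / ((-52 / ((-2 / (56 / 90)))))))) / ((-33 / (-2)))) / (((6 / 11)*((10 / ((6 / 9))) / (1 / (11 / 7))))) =468832 / 1349865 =0.35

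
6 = 6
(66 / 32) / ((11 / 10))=1.88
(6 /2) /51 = 1 /17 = 0.06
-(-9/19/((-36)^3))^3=-0.00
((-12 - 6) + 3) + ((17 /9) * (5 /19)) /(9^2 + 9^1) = -46153 /3078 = -14.99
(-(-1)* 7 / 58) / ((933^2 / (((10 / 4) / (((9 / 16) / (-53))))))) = -7420 / 227197629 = -0.00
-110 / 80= -11 / 8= -1.38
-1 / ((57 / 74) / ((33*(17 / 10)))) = -6919 / 95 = -72.83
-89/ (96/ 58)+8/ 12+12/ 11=-27463/ 528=-52.01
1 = 1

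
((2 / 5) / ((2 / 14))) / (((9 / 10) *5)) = 28 / 45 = 0.62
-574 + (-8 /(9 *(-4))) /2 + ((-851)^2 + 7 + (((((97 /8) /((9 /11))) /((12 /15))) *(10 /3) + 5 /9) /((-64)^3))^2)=9280393008939126340297 /12824703626379264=723634.11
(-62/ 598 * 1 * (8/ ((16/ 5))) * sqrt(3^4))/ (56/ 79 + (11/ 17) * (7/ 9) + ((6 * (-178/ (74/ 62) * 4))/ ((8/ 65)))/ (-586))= -182794057965/ 3983695359748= -0.05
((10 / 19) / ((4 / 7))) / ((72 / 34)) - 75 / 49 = -73445 / 67032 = -1.10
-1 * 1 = -1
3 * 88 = 264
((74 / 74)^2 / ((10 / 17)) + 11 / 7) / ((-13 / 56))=-916 / 65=-14.09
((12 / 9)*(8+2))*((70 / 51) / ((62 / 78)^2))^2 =16793868000 / 266897569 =62.92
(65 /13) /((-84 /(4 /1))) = -5 /21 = -0.24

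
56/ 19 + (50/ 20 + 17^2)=11189/ 38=294.45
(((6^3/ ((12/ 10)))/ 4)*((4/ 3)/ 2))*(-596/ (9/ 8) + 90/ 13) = -611740/ 39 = -15685.64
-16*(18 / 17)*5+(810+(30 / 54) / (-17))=110965 / 153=725.26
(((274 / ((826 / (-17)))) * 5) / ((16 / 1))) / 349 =-11645 / 2306192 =-0.01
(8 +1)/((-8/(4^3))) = -72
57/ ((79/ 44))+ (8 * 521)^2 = 17372255.75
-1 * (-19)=19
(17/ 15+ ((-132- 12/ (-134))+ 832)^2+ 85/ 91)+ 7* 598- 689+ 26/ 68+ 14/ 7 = 102839494067147/ 208334490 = 493626.83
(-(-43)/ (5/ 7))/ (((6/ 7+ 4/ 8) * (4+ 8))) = 2107/ 570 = 3.70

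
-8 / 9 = -0.89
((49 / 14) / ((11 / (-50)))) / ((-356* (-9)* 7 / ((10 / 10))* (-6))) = 0.00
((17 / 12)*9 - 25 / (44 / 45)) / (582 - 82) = -141 / 5500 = -0.03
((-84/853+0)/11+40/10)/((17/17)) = 37448/9383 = 3.99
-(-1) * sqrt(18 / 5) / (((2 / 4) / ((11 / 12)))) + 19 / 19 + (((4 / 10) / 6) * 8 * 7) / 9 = 4.89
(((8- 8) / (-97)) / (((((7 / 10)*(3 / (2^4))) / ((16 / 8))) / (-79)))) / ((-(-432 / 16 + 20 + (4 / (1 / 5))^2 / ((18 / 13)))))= 0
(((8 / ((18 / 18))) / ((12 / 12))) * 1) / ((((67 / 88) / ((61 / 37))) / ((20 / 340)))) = 42944 / 42143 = 1.02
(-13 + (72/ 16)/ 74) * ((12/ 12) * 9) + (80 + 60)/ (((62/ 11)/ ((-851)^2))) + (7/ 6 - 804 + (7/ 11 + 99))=2723364118441/ 151404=17987398.74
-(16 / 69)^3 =-4096 / 328509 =-0.01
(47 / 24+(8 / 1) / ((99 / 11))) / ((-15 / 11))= -451 / 216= -2.09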